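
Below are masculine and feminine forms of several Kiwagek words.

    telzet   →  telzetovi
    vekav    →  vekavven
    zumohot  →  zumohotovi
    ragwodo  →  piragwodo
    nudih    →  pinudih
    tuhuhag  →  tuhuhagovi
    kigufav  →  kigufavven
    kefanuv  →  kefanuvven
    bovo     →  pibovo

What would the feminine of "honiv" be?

honivven

tuhuhag and kigufav both have last vowel 'a' yet inflect differently (tuhuhagovi, kigufavven), so the last vowel is not what conditions the rule; the final letter is.
"honiv" ends in -v. The stems ending in -v (kigufav → kigufavven, vekav → vekavven, kefanuv → kefanuvven) double the final consonant and add -en.
The other patterns: stems ending in -g or -t add -ovi; stems ending in -h or -o add the prefix pi-.
So honiv → honivven.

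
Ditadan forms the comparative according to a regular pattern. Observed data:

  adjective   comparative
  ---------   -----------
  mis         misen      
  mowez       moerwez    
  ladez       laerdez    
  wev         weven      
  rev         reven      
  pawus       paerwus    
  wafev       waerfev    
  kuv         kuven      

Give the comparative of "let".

wev and wafev both end in -v yet inflect differently (weven, waerfev), so the final letter is not what conditions the rule; the number of vowels is.
"let" has 1 vowel. The stems with 1 vowel (wev → weven, rev → reven, kuv → kuven) add -en.
So let → leten.

leten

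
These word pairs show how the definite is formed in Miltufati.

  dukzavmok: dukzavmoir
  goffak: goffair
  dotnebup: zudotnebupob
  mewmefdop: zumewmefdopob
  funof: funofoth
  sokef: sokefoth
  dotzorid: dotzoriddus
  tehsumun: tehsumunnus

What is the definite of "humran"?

humrannus

"humran" ends in -n. The one such stem in the data (tehsumun → tehsumunnus) doubles the final consonant and adds -us (as does dotzorid), so the same rule applies.
So humran → humrannus.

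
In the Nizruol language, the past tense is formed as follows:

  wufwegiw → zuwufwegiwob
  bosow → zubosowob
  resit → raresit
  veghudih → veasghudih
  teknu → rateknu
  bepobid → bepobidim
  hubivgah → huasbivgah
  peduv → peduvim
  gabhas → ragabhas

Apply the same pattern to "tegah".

teasgah

"tegah" ends in -h. The stems ending in -h (veghudih → veasghudih, hubivgah → huasbivgah) insert -as- after the first vowel.
So tegah → teasgah.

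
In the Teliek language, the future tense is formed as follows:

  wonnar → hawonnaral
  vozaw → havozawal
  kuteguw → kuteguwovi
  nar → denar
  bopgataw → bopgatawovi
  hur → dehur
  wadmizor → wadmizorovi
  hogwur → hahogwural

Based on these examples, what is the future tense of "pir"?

hur and wonnar both end in -r yet inflect differently (dehur, hawonnaral), so the final letter is not what conditions the rule; the number of vowels is.
"pir" has 1 vowel. The stems with 1 vowel (hur → dehur, nar → denar) add the prefix de-.
So pir → depir.

depir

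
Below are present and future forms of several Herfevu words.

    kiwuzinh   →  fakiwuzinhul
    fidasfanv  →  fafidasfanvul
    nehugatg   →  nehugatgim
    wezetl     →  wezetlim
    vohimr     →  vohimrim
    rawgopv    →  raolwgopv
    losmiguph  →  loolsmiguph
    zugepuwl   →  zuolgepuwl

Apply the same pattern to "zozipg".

zoolzipg

"zozipg" has second-to-last letter 'p'. The stems whose second-to-last letter is 'p' (rawgopv → raolwgopv, losmiguph → loolsmiguph) insert -ol- after the first vowel.
So zozipg → zoolzipg.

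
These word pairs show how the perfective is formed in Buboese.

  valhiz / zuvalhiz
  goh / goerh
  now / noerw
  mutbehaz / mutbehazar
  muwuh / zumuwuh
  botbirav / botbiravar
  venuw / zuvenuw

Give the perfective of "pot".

now and venuw both end in -w yet inflect differently (noerw, zuvenuw), so the final letter is not what conditions the rule; the number of vowels is.
"pot" has 1 vowel. The stems with 1 vowel (goh → goerh, now → noerw) insert -er- after the first vowel.
So pot → poert.

poert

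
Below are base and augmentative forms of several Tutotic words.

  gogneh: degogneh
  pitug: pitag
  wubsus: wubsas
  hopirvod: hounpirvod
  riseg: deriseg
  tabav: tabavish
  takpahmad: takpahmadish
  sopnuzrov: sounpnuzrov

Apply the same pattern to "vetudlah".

vetudlahish

"vetudlah" has last vowel 'a'. The stems whose last vowel is 'a' (tabav → tabavish, takpahmad → takpahmadish) add -ish.
The other patterns: stems whose last vowel is 'e' add the prefix de-; stems whose last vowel is 'o' insert -un- after the first vowel; stems whose last vowel is 'u' change the last vowel to 'a'.
So vetudlah → vetudlahish.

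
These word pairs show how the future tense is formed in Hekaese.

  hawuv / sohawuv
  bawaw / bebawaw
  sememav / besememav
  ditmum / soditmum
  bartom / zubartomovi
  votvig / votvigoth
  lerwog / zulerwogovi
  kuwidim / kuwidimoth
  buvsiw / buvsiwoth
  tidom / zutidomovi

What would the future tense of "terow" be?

bartom and ditmum both end in -m yet inflect differently (zubartomovi, soditmum), so the final letter is not what conditions the rule; the last vowel is.
"terow" has last vowel 'o'. The stems whose last vowel is 'o' (bartom → zubartomovi, tidom → zutidomovi, lerwog → zulerwogovi) add zu- … -ovi around the stem.
The other patterns: stems whose last vowel is 'u' add the prefix so-; stems whose last vowel is 'a' add the prefix be-; stems whose last vowel is 'i' add -oth.
So terow → zuterowovi.

zuterowovi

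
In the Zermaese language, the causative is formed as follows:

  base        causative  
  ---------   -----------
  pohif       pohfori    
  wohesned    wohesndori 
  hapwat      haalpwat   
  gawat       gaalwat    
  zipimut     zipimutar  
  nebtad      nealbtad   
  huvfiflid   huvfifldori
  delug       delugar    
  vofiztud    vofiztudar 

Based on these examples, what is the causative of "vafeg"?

vafgori

nebtad and wohesned both end in -d yet inflect differently (nealbtad, wohesndori), so the final letter is not what conditions the rule; the last vowel is.
"vafeg" has last vowel 'e'. The one such stem in the data (wohesned → wohesndori) deletes the last vowel and adds -ori (as do pohif, huvfiflid), so the same rule applies.
The other patterns: stems whose last vowel is 'a' insert -al- after the first vowel; stems whose last vowel is 'u' add -ar.
So vafeg → vafgori.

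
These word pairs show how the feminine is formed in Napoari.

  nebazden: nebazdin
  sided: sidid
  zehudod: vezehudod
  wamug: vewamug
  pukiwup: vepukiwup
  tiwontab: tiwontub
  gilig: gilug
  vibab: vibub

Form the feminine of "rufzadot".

"rufzadot" has last vowel 'o'. The one such stem in the data (zehudod → vezehudod) adds the prefix ve-, so the same rule applies.
So rufzadot → verufzadot.

verufzadot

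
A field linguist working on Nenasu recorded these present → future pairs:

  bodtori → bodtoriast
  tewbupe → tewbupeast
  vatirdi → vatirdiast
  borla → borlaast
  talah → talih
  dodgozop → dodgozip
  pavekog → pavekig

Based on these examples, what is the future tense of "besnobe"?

borla and talah both have last vowel 'a' yet inflect differently (borlaast, talih), so the last vowel is not what conditions the rule; whether the stem ends in a vowel or a consonant is.
"besnobe" ends in a vowel. The stems ending in a vowel (bodtori → bodtoriast, tewbupe → tewbupeast, vatirdi → vatirdiast) add -ast.
The other pattern: stems ending in a consonant change the last vowel to 'i'.
So besnobe → besnobeast.

besnobeast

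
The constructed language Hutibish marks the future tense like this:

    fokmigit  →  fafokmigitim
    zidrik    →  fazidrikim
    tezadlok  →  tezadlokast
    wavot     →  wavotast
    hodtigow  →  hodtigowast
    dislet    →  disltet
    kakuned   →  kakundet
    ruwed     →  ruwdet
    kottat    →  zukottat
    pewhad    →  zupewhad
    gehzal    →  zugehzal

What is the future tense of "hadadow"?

zidrik and tezadlok both end in -k yet inflect differently (fazidrikim, tezadlokast), so the final letter is not what conditions the rule; the last vowel is.
"hadadow" has last vowel 'o'. The stems whose last vowel is 'o' (tezadlok → tezadlokast, wavot → wavotast, hodtigow → hodtigowast) add -ast.
The other patterns: stems whose last vowel is 'i' add fa- … -im around the stem; stems whose last vowel is 'e' delete the last vowel and add -et; stems whose last vowel is 'a' add the prefix zu-.
So hadadow → hadadowast.

hadadowast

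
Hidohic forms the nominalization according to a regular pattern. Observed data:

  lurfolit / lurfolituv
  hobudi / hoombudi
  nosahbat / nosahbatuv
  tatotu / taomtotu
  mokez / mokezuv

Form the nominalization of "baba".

baomba

lurfolit and hobudi both have last vowel 'i' yet inflect differently (lurfolituv, hoombudi), so the last vowel is not what conditions the rule; whether the stem ends in a vowel or a consonant is.
"baba" ends in a vowel. The stems ending in a vowel (hobudi → hoombudi, tatotu → taomtotu) insert -om- after the first vowel.
The other pattern: stems ending in a consonant add -uv.
So baba → baomba.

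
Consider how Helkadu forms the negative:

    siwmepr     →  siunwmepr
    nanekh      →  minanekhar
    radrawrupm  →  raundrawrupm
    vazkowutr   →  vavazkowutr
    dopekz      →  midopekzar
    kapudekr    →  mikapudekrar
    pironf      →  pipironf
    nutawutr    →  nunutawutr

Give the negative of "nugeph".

nuungeph

kapudekr and siwmepr both end in -r yet inflect differently (mikapudekrar, siunwmepr), so the final letter is not what conditions the rule; the second-to-last letter is.
"nugeph" has second-to-last letter 'p'. The stems whose second-to-last letter is 'p' (siwmepr → siunwmepr, radrawrupm → raundrawrupm) insert -un- after the first vowel.
So nugeph → nuungeph.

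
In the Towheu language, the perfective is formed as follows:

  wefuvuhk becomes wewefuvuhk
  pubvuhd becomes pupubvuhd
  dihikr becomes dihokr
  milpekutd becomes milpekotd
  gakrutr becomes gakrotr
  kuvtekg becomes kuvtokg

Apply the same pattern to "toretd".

torotd

"toretd" has second-to-last letter 't'. The stems whose second-to-last letter is 't' (milpekutd → milpekotd, gakrutr → gakrotr) change the last vowel to 'o'.
So toretd → torotd.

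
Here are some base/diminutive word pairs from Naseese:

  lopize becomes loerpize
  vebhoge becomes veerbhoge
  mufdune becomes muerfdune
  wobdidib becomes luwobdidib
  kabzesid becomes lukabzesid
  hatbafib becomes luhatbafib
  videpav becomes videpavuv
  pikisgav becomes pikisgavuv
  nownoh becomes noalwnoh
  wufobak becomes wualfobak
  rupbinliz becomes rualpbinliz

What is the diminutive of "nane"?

"nane" ends in -e. The stems ending in -e (lopize → loerpize, vebhoge → veerbhoge, mufdune → muerfdune) insert -er- after the first vowel.
The other patterns: stems ending in -b or -d add the prefix lu-; stems ending in -v add -uv; stems ending in -h, -k or -z insert -al- after the first vowel.
So nane → naerne.

naerne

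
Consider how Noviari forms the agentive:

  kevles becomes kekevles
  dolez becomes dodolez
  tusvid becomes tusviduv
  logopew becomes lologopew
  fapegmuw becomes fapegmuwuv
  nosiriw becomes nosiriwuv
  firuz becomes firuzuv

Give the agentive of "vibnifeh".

logopew and nosiriw both end in -w yet inflect differently (lologopew, nosiriwuv), so the final letter is not what conditions the rule; the last vowel is.
"vibnifeh" has last vowel 'e'. The stems whose last vowel is 'e' (kevles → kekevles, dolez → dodolez, logopew → lologopew) repeat the first consonant+vowel as a prefix.
So vibnifeh → vivibnifeh.

vivibnifeh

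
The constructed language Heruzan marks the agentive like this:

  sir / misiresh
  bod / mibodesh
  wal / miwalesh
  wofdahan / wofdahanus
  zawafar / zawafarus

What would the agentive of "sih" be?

"sih" has 1 vowel. The stems with 1 vowel (wal → miwalesh, sir → misiresh, bod → mibodesh) add mi- … -esh around the stem.
The other pattern: stems with 3 vowels add -us.
So sih → misihesh.

misihesh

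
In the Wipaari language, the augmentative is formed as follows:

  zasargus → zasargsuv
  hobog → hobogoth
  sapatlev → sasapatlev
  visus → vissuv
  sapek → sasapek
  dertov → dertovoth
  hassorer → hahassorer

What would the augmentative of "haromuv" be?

haromvuv

sapatlev and dertov both end in -v yet inflect differently (sasapatlev, dertovoth), so the final letter is not what conditions the rule; the last vowel is.
"haromuv" has last vowel 'u'. The stems whose last vowel is 'u' (visus → vissuv, zasargus → zasargsuv) delete the last vowel and add -uv.
The other patterns: stems whose last vowel is 'e' repeat the first consonant+vowel as a prefix; stems whose last vowel is 'o' add -oth.
So haromuv → haromvuv.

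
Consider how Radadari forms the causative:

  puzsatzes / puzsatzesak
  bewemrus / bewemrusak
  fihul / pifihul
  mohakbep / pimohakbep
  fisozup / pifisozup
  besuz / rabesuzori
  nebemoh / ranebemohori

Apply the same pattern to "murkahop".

pimurkahop

bewemrus and fihul both have last vowel 'u' yet inflect differently (bewemrusak, pifihul), so the last vowel is not what conditions the rule; the final letter is.
"murkahop" ends in -p. The stems ending in -p (mohakbep → pimohakbep, fisozup → pifisozup) add the prefix pi-.
So murkahop → pimurkahop.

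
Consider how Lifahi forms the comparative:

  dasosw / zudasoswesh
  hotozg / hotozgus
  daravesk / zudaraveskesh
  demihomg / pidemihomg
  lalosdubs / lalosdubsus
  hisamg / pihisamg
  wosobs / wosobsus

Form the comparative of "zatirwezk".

zatirwezkus

hotozg and demihomg both end in -g yet inflect differently (hotozgus, pidemihomg), so the final letter is not what conditions the rule; the second-to-last letter is.
"zatirwezk" has second-to-last letter 'z'. The one such stem in the data (hotozg → hotozgus) adds -us, so the same rule applies.
The other patterns: stems whose second-to-last letter is 's' add zu- … -esh around the stem; stems whose second-to-last letter is 'm' add the prefix pi-.
So zatirwezk → zatirwezkus.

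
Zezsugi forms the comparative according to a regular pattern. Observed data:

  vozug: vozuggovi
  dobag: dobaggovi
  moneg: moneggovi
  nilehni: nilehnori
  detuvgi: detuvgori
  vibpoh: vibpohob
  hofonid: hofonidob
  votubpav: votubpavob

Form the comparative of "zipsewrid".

"zipsewrid" ends in -d. The one such stem in the data (hofonid → hofonidob) adds -ob, so the same rule applies.
The other patterns: stems ending in -g double the final consonant and add -ovi; stems ending in -i drop the final letter and add -ori.
So zipsewrid → zipsewridob.

zipsewridob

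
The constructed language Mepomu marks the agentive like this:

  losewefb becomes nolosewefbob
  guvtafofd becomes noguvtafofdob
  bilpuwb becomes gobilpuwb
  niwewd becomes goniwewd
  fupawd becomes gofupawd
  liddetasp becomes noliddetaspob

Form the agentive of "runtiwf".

goruntiwf

niwewd and guvtafofd both end in -d yet inflect differently (goniwewd, noguvtafofdob), so the final letter is not what conditions the rule; the second-to-last letter is.
"runtiwf" has second-to-last letter 'w'. The stems whose second-to-last letter is 'w' (bilpuwb → gobilpuwb, niwewd → goniwewd, fupawd → gofupawd) add the prefix go-.
So runtiwf → goruntiwf.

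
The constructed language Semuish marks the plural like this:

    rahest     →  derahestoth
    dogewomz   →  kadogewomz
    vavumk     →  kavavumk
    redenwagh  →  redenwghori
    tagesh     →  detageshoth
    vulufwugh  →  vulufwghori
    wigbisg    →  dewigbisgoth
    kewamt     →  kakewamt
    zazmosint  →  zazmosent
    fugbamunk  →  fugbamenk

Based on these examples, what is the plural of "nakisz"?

denakiszoth

vavumk and fugbamunk both end in -k yet inflect differently (kavavumk, fugbamenk), so the final letter is not what conditions the rule; the second-to-last letter is.
"nakisz" has second-to-last letter 's'. The stems whose second-to-last letter is 's' (tagesh → detageshoth, rahest → derahestoth, wigbisg → dewigbisgoth) add de- … -oth around the stem.
The other patterns: stems whose second-to-last letter is 'm' add the prefix ka-; stems whose second-to-last letter is 'n' change the last vowel to 'e'; stems whose second-to-last letter is 'g' delete the last vowel and add -ori.
So nakisz → denakiszoth.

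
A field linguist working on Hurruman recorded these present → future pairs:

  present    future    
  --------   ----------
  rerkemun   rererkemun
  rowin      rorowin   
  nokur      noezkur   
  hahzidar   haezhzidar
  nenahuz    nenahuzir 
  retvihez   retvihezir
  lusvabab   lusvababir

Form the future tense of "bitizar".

bieztizar

rerkemun and nokur both have last vowel 'u' yet inflect differently (rererkemun, noezkur), so the last vowel is not what conditions the rule; the final letter is.
"bitizar" ends in -r. The stems ending in -r (nokur → noezkur, hahzidar → haezhzidar) insert -ez- after the first vowel.
The other patterns: stems ending in -n repeat the first consonant+vowel as a prefix; stems ending in -b or -z add -ir.
So bitizar → bieztizar.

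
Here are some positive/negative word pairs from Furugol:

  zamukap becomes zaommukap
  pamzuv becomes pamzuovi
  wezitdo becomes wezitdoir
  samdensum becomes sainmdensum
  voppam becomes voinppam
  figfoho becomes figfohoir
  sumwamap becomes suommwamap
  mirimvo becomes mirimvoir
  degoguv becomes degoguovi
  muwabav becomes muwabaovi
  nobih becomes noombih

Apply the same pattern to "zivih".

ziomvih

"zivih" ends in -h. The one such stem in the data (nobih → noombih) inserts -om- after the first vowel (as do sumwamap, zamukap), so the same rule applies.
So zivih → ziomvih.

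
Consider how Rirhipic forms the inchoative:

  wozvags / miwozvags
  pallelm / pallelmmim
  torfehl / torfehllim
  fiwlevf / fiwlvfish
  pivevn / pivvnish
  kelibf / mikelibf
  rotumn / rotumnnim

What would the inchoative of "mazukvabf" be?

mimazukvabf

fiwlevf and kelibf both end in -f yet inflect differently (fiwlvfish, mikelibf), so the final letter is not what conditions the rule; the second-to-last letter is.
"mazukvabf" has second-to-last letter 'b'. The one such stem in the data (kelibf → mikelibf) adds the prefix mi-, so the same rule applies.
So mazukvabf → mimazukvabf.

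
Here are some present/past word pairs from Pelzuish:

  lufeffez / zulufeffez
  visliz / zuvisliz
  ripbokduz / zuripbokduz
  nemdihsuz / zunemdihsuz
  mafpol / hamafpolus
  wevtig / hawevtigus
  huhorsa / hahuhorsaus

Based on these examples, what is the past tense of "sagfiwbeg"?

visliz and wevtig both have last vowel 'i' yet inflect differently (zuvisliz, hawevtigus), so the last vowel is not what conditions the rule; the final letter is.
"sagfiwbeg" ends in -g. The one such stem in the data (wevtig → hawevtigus) adds ha- … -us around the stem, so the same rule applies.
The other pattern: stems ending in -z add the prefix zu-.
So sagfiwbeg → hasagfiwbegus.

hasagfiwbegus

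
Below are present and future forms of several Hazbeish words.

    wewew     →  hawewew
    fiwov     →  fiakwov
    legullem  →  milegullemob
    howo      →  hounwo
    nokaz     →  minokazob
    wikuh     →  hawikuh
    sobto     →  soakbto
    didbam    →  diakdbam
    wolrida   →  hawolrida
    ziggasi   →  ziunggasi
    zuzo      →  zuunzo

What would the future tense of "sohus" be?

soakhus

zuzo and sobto both end in -o yet inflect differently (zuunzo, soakbto), so the final letter is not what conditions the rule; the first letter is.
"sohus" begins with s-. The one such stem in the data (sobto → soakbto) inserts -ak- after the first vowel (as do didbam, fiwov), so the same rule applies.
So sohus → soakhus.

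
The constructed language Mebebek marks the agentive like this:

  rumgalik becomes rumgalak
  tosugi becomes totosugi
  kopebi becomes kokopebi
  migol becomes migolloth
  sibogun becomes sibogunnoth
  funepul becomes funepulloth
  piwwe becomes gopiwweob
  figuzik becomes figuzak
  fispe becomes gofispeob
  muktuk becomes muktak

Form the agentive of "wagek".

wagak

"wagek" ends in -k. The stems ending in -k (muktuk → muktak, rumgalik → rumgalak, figuzik → figuzak) change the last vowel to 'a'.
The other patterns: stems ending in -e add go- … -ob around the stem; stems ending in -l or -n double the final consonant and add -oth; stems ending in -i repeat the first consonant+vowel as a prefix.
So wagek → wagak.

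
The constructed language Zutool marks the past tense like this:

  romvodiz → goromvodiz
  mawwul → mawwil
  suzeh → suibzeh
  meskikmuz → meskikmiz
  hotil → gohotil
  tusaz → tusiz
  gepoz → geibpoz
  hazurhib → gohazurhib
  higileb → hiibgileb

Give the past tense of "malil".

gepoz and romvodiz both end in -z yet inflect differently (geibpoz, goromvodiz), so the final letter is not what conditions the rule; the last vowel is.
"malil" has last vowel 'i'. The stems whose last vowel is 'i' (romvodiz → goromvodiz, hotil → gohotil, hazurhib → gohazurhib) add the prefix go-.
The other patterns: stems whose last vowel is 'e' or 'o' insert -ib- after the first vowel; stems whose last vowel is 'a' or 'u' change the last vowel to 'i'.
So malil → gomalil.

gomalil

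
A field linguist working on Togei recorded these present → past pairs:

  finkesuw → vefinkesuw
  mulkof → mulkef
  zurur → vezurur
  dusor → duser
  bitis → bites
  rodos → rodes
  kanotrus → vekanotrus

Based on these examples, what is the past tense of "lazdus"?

zurur and dusor both end in -r yet inflect differently (vezurur, duser), so the final letter is not what conditions the rule; the last vowel is.
"lazdus" has last vowel 'u'. The stems whose last vowel is 'u' (kanotrus → vekanotrus, zurur → vezurur, finkesuw → vefinkesuw) add the prefix ve-.
The other pattern: stems whose last vowel is 'i' or 'o' change the last vowel to 'e'.
So lazdus → velazdus.

velazdus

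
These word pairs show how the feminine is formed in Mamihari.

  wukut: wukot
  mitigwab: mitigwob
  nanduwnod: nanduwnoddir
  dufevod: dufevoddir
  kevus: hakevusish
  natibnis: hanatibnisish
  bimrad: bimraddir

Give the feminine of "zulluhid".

zulluhiddir

"zulluhid" ends in -d. The stems ending in -d (dufevod → dufevoddir, bimrad → bimraddir, nanduwnod → nanduwnoddir) double the final consonant and add -ir.
So zulluhid → zulluhiddir.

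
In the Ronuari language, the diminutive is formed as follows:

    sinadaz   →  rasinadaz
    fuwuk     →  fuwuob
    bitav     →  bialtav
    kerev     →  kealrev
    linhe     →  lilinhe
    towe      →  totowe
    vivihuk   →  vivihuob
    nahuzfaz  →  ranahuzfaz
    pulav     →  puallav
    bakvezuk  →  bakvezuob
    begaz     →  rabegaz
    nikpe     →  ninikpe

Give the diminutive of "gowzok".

gowzoob

begaz and bitav both have last vowel 'a' yet inflect differently (rabegaz, bialtav), so the last vowel is not what conditions the rule; the final letter is.
"gowzok" ends in -k. The stems ending in -k (vivihuk → vivihuob, bakvezuk → bakvezuob, fuwuk → fuwuob) drop the final letter and add -ob.
The other patterns: stems ending in -z add the prefix ra-; stems ending in -e repeat the first consonant+vowel as a prefix; stems ending in -v insert -al- after the first vowel.
So gowzok → gowzoob.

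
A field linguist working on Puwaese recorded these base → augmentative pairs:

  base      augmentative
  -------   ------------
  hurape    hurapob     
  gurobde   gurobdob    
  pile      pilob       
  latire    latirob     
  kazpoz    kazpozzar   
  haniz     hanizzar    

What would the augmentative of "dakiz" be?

dakizzar

hurape and haniz both begin with h- yet inflect differently (hurapob, hanizzar), so the first letter is not what conditions the rule; the final letter is.
"dakiz" ends in -z. The stems ending in -z (kazpoz → kazpozzar, haniz → hanizzar) double the final consonant and add -ar.
The other pattern: stems ending in -e drop the final letter and add -ob.
So dakiz → dakizzar.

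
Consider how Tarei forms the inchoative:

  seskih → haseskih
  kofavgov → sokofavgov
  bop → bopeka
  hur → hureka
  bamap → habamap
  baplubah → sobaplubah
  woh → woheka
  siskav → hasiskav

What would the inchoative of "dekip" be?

hadekip

woh and seskih both end in -h yet inflect differently (woheka, haseskih), so the final letter is not what conditions the rule; the number of vowels is.
"dekip" has 2 vowels. The stems with 2 vowels (siskav → hasiskav, seskih → haseskih, bamap → habamap) add the prefix ha-.
So dekip → hadekip.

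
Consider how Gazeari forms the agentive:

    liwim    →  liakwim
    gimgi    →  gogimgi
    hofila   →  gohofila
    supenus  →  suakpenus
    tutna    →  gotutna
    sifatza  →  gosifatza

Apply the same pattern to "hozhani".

gohozhani

liwim and gimgi both have last vowel 'i' yet inflect differently (liakwim, gogimgi), so the last vowel is not what conditions the rule; whether the stem ends in a vowel or a consonant is.
"hozhani" ends in a vowel. The stems ending in a vowel (gimgi → gogimgi, hofila → gohofila, sifatza → gosifatza) add the prefix go-.
The other pattern: stems ending in a consonant insert -ak- after the first vowel.
So hozhani → gohozhani.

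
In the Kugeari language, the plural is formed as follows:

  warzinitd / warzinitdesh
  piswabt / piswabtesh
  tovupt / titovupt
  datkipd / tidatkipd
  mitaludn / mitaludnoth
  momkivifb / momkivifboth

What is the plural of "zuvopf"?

piswabt and tovupt both end in -t yet inflect differently (piswabtesh, titovupt), so the final letter is not what conditions the rule; the second-to-last letter is.
"zuvopf" has second-to-last letter 'p'. The stems whose second-to-last letter is 'p' (tovupt → titovupt, datkipd → tidatkipd) add the prefix ti-.
So zuvopf → tizuvopf.

tizuvopf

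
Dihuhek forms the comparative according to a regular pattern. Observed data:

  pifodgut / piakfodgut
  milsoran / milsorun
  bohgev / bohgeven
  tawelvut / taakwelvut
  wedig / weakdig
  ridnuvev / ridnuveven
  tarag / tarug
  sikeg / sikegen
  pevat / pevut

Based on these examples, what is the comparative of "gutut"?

sikeg and tarag both end in -g yet inflect differently (sikegen, tarug), so the final letter is not what conditions the rule; the last vowel is.
"gutut" has last vowel 'u'. The stems whose last vowel is 'u' (pifodgut → piakfodgut, tawelvut → taakwelvut) insert -ak- after the first vowel.
The other patterns: stems whose last vowel is 'e' add -en; stems whose last vowel is 'a' change the last vowel to 'u'.
So gutut → guaktut.

guaktut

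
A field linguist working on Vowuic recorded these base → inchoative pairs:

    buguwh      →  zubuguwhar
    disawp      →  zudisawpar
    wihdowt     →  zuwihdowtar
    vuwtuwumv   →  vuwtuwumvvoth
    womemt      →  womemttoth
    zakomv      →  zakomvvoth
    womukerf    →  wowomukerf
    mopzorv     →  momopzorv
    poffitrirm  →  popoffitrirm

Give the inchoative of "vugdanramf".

vugdanramffoth

"vugdanramf" has second-to-last letter 'm'. The stems whose second-to-last letter is 'm' (vuwtuwumv → vuwtuwumvvoth, womemt → womemttoth, zakomv → zakomvvoth) double the final consonant and add -oth.
The other patterns: stems whose second-to-last letter is 'w' add zu- … -ar around the stem; stems whose second-to-last letter is 'r' repeat the first consonant+vowel as a prefix.
So vugdanramf → vugdanramffoth.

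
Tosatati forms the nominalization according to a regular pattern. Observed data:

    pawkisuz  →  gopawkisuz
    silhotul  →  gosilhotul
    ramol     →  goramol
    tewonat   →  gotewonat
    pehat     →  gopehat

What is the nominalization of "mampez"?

gomampez

Every pair shown (pawkisuz → gopawkisuz, silhotul → gosilhotul, ramol → goramol, …) follows the same rule: add the prefix go-.
So mampez → gomampez.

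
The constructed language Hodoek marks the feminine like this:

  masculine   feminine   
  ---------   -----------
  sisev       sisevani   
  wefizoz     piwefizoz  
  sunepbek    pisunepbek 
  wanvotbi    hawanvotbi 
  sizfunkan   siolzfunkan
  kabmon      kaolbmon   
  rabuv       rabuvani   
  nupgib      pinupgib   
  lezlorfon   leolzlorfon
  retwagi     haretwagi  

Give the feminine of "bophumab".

sisev and sunepbek both have last vowel 'e' yet inflect differently (sisevani, pisunepbek), so the last vowel is not what conditions the rule; the final letter is.
"bophumab" ends in -b. The one such stem in the data (nupgib → pinupgib) adds the prefix pi-, so the same rule applies.
The other patterns: stems ending in -i add the prefix ha-; stems ending in -v add -ani; stems ending in -n insert -ol- after the first vowel.
So bophumab → pibophumab.

pibophumab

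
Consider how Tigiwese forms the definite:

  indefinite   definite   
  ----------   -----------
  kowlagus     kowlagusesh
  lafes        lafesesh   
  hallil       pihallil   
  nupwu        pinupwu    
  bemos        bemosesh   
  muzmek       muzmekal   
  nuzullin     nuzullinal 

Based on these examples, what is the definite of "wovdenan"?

lafes and muzmek both have last vowel 'e' yet inflect differently (lafesesh, muzmekal), so the last vowel is not what conditions the rule; the final letter is.
"wovdenan" ends in -n. The one such stem in the data (nuzullin → nuzullinal) adds -al, so the same rule applies.
So wovdenan → wovdenanal.

wovdenanal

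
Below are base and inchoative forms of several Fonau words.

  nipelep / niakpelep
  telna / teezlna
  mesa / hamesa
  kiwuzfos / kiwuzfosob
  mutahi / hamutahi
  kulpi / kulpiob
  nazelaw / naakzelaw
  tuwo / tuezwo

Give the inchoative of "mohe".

hamohe

telna and mesa both end in -a yet inflect differently (teezlna, hamesa), so the final letter is not what conditions the rule; the first letter is.
"mohe" begins with m-. The stems beginning with m- (mesa → hamesa, mutahi → hamutahi) add the prefix ha-.
The other patterns: stems beginning with k- add -ob; stems beginning with n- insert -ak- after the first vowel; stems beginning with t- insert -ez- after the first vowel.
So mohe → hamohe.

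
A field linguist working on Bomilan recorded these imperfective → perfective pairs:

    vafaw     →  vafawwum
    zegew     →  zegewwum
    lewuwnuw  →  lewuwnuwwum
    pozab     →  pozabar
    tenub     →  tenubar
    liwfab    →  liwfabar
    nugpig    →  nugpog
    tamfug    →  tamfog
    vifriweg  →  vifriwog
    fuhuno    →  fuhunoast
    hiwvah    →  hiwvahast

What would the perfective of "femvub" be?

femvubar

vafaw and pozab both have last vowel 'a' yet inflect differently (vafawwum, pozabar), so the last vowel is not what conditions the rule; the final letter is.
"femvub" ends in -b. The stems ending in -b (pozab → pozabar, tenub → tenubar, liwfab → liwfabar) add -ar.
So femvub → femvubar.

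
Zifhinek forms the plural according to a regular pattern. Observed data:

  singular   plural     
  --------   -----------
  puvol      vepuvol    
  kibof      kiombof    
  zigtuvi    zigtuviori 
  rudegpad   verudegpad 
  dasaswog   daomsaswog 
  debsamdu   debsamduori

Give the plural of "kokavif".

kibof and puvol both have last vowel 'o' yet inflect differently (kiombof, vepuvol), so the last vowel is not what conditions the rule; the final letter is.
"kokavif" ends in -f. The one such stem in the data (kibof → kiombof) inserts -om- after the first vowel (as does dasaswog), so the same rule applies.
The other patterns: stems ending in -i or -u add -ori; stems ending in -d or -l add the prefix ve-.
So kokavif → koomkavif.

koomkavif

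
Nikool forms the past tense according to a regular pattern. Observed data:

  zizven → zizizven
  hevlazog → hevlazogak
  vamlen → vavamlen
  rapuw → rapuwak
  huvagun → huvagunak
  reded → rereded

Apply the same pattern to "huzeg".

"huzeg" has last vowel 'e'. The stems whose last vowel is 'e' (reded → rereded, vamlen → vavamlen, zizven → zizizven) repeat the first consonant+vowel as a prefix.
So huzeg → huhuzeg.

huhuzeg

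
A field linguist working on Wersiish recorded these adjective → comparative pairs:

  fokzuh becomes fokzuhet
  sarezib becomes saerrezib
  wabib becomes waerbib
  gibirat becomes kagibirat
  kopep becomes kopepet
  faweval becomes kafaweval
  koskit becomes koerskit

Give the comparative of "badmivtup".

badmivtupet

"badmivtup" has last vowel 'u'. The one such stem in the data (fokzuh → fokzuhet) adds -et, so the same rule applies.
So badmivtup → badmivtupet.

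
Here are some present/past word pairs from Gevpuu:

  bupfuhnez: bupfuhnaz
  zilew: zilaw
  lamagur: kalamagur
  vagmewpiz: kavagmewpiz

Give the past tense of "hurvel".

bupfuhnez and vagmewpiz both end in -z yet inflect differently (bupfuhnaz, kavagmewpiz), so the final letter is not what conditions the rule; the last vowel is.
"hurvel" has last vowel 'e'. The stems whose last vowel is 'e' (bupfuhnez → bupfuhnaz, zilew → zilaw) change the last vowel to 'a'.
The other pattern: stems whose last vowel is 'i' or 'u' add the prefix ka-.
So hurvel → hurval.

hurval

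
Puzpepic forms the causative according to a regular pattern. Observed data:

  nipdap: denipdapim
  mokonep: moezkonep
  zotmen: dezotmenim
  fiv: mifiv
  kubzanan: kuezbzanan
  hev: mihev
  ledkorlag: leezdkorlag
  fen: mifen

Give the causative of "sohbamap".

fen and zotmen both end in -n yet inflect differently (mifen, dezotmenim), so the final letter is not what conditions the rule; the number of vowels is.
"sohbamap" has 3 vowels. The stems with 3 vowels (kubzanan → kuezbzanan, ledkorlag → leezdkorlag, mokonep → moezkonep) insert -ez- after the first vowel.
The other patterns: stems with 1 vowel add the prefix mi-; stems with 2 vowels add de- … -im around the stem.
So sohbamap → soezhbamap.

soezhbamap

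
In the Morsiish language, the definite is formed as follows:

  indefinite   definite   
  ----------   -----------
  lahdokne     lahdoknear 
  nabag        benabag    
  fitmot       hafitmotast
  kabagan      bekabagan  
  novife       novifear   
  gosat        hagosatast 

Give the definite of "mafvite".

"mafvite" ends in -e. The stems ending in -e (lahdokne → lahdoknear, novife → novifear) add -ar.
So mafvite → mafvitear.

mafvitear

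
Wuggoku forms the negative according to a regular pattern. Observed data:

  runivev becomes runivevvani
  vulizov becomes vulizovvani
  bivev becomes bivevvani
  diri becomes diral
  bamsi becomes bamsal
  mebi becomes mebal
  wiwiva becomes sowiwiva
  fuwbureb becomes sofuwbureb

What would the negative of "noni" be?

nonal

runivev and fuwbureb both have last vowel 'e' yet inflect differently (runivevvani, sofuwbureb), so the last vowel is not what conditions the rule; the final letter is.
"noni" ends in -i. The stems ending in -i (diri → diral, bamsi → bamsal, mebi → mebal) drop the final letter and add -al.
The other patterns: stems ending in -v double the final consonant and add -ani; stems ending in -a or -b add the prefix so-.
So noni → nonal.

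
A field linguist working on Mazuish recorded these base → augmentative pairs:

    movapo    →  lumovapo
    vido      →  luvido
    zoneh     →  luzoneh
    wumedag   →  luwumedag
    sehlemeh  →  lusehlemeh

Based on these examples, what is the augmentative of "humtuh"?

luhumtuh

Every pair shown (movapo → lumovapo, vido → luvido, zoneh → luzoneh, …) follows the same rule: add the prefix lu-.
So humtuh → luhumtuh.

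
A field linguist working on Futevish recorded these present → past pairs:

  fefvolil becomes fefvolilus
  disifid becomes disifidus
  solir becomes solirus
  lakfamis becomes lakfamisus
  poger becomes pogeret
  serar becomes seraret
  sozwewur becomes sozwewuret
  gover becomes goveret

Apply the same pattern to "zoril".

solir and poger both end in -r yet inflect differently (solirus, pogeret), so the final letter is not what conditions the rule; the last vowel is.
"zoril" has last vowel 'i'. The stems whose last vowel is 'i' (fefvolil → fefvolilus, disifid → disifidus, solir → solirus) add -us.
The other pattern: stems whose last vowel is 'a', 'e' or 'u' add -et.
So zoril → zorilus.

zorilus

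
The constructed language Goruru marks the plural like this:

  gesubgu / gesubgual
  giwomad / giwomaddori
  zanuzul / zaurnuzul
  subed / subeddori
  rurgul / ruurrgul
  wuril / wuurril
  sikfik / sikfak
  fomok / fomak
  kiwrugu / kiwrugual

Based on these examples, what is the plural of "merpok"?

sikfik and wuril both have last vowel 'i' yet inflect differently (sikfak, wuurril), so the last vowel is not what conditions the rule; the final letter is.
"merpok" ends in -k. The stems ending in -k (sikfik → sikfak, fomok → fomak) change the last vowel to 'a'.
The other patterns: stems ending in -u add -al; stems ending in -d double the final consonant and add -ori; stems ending in -l insert -ur- after the first vowel.
So merpok → merpak.

merpak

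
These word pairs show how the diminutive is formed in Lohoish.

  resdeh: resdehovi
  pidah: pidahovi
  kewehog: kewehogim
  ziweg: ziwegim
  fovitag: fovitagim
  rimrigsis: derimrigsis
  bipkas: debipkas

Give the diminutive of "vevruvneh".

resdeh and ziweg both have last vowel 'e' yet inflect differently (resdehovi, ziwegim), so the last vowel is not what conditions the rule; the final letter is.
"vevruvneh" ends in -h. The stems ending in -h (resdeh → resdehovi, pidah → pidahovi) add -ovi.
So vevruvneh → vevruvnehovi.

vevruvnehovi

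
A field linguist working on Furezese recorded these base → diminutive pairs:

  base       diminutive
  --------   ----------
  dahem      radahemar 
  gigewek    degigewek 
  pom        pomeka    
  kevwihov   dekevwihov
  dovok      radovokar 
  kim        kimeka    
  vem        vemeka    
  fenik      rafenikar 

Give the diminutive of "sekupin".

desekupin

vem and dahem both end in -m yet inflect differently (vemeka, radahemar), so the final letter is not what conditions the rule; the number of vowels is.
"sekupin" has 3 vowels. The stems with 3 vowels (kevwihov → dekevwihov, gigewek → degigewek) add the prefix de-.
The other patterns: stems with 1 vowel add -eka; stems with 2 vowels add ra- … -ar around the stem.
So sekupin → desekupin.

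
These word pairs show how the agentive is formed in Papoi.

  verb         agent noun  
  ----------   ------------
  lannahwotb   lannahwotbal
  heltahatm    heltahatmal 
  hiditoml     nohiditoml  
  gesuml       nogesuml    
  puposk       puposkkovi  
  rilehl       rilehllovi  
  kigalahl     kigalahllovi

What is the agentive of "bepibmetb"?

bepibmetbal

"bepibmetb" has second-to-last letter 't'. The stems whose second-to-last letter is 't' (lannahwotb → lannahwotbal, heltahatm → heltahatmal) add -al.
So bepibmetb → bepibmetbal.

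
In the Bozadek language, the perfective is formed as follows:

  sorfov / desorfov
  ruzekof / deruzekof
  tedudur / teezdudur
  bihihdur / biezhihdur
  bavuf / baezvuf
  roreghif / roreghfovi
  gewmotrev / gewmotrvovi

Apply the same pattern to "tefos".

ruzekof and bavuf both end in -f yet inflect differently (deruzekof, baezvuf), so the final letter is not what conditions the rule; the last vowel is.
"tefos" has last vowel 'o'. The stems whose last vowel is 'o' (sorfov → desorfov, ruzekof → deruzekof) add the prefix de-.
The other patterns: stems whose last vowel is 'u' insert -ez- after the first vowel; stems whose last vowel is 'e' or 'i' delete the last vowel and add -ovi.
So tefos → detefos.

detefos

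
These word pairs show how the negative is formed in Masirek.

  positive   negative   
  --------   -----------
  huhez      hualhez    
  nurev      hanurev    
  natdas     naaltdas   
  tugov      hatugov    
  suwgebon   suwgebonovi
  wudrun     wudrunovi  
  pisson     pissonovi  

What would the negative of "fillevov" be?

"fillevov" ends in -v. The stems ending in -v (tugov → hatugov, nurev → hanurev) add the prefix ha-.
So fillevov → hafillevov.

hafillevov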